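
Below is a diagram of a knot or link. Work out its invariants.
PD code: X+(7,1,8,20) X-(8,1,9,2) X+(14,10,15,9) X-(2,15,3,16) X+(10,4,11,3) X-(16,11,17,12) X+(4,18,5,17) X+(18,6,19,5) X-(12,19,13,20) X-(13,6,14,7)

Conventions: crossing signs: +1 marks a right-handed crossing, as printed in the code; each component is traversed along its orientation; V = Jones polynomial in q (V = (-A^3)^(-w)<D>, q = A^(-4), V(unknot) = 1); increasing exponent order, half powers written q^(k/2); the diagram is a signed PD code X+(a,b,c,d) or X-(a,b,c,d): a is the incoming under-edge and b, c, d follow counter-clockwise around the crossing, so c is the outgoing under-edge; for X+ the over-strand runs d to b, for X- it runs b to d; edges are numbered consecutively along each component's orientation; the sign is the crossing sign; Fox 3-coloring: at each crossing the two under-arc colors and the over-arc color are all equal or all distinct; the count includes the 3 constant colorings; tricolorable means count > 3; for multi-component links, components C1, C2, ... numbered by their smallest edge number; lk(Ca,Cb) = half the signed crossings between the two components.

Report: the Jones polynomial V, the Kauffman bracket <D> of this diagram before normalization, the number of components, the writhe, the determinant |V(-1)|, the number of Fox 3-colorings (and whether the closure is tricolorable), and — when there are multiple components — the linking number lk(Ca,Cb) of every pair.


V = -q^-3 + 2q^-2 - 2q^-1 + 3 - 2q + 2q^2 - q^3
<D> = -A^-12 + 2A^-8 - 2A^-4 + 3 - 2A^4 + 2A^8 - A^12 (w = 0)
1 component over 10 crossings, w = 0
3 Fox colorings among 3^10, |V(-1)| = 13: not tricolorable
why: V is palindromic (span 6, det 13): q -> 1/q fixes it; necessary, not sufficient, for amphichirality


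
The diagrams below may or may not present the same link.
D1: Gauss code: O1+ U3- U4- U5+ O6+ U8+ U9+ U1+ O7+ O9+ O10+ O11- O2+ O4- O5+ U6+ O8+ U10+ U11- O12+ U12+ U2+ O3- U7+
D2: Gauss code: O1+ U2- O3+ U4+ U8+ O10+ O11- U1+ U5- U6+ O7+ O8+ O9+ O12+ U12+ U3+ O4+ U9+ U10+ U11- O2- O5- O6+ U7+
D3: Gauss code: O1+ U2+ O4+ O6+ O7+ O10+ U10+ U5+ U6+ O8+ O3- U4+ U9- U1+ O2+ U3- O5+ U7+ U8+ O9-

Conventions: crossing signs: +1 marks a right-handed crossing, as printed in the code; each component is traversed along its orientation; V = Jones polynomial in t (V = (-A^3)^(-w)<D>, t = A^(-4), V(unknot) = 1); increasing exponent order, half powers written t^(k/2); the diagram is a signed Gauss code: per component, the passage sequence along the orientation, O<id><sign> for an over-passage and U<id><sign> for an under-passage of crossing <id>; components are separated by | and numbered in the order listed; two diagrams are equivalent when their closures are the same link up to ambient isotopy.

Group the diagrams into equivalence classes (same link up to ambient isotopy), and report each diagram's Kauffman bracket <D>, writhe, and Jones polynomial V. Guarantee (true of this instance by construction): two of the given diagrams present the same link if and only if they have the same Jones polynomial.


equivalence classes: {D1, D2, D3}
D1 (bracket -A^-6 + A^-2 - A^2 + 2A^6 - A^10 + A^14; 12 crossings at w = +6): V = t - t^2 + 2t^3 - t^4 + t^5 - t^6
D2 (bracket -A^-6 + A^-2 - A^2 + 2A^6 - A^10 + A^14; 12 crossings at w = +6): V = t - t^2 + 2t^3 - t^4 + t^5 - t^6
D3 (bracket -A^-6 + A^-2 - A^2 + 2A^6 - A^10 + A^14; 10 crossings at w = +6): V = t - t^2 + 2t^3 - t^4 + t^5 - t^6
key observation: all 3 diagrams share one V(t), hence one class


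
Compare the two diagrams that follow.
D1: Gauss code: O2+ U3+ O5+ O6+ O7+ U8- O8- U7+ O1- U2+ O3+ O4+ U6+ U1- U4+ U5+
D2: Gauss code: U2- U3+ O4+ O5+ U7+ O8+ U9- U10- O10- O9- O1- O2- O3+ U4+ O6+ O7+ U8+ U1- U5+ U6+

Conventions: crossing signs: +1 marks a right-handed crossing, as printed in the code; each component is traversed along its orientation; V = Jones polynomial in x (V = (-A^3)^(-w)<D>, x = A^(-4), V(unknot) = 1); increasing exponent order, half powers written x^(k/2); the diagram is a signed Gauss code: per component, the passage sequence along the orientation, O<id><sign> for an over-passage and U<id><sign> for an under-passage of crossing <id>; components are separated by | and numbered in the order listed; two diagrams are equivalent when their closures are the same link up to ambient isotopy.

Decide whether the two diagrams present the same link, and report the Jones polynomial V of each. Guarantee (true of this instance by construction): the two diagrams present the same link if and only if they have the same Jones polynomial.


same link: yes
V(D1) = x + x^3 - x^4  [8 crossings, <D> = -A^-4 + 1 + A^8, w = +4]
V(D2) = x + x^3 - x^4  [10 crossings, <D> = -A^-10 + A^-6 + A^2, w = +2]
insight: from 8 to 10 crossings by R-moves: one link, two diagrams


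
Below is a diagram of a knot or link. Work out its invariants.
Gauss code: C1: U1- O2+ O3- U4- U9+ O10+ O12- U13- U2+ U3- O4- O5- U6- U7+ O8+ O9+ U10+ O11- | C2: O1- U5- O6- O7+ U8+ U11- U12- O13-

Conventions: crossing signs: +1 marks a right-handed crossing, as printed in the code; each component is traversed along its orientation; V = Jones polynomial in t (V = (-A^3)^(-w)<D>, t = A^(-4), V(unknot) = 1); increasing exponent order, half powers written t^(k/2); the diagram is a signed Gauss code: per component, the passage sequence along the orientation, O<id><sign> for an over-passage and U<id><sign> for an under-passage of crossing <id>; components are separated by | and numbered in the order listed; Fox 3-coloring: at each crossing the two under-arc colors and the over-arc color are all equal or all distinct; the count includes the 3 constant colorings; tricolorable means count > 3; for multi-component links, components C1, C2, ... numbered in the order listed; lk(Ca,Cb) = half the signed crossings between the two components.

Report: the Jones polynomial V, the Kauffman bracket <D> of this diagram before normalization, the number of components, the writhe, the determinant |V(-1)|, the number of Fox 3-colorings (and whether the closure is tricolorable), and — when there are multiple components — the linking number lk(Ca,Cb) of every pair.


Jones polynomial: V(t) = -t^(-9/2) - t^(-5/2) + t^(-3/2) - t^(-1/2)
<D> = A^-7 - A^-3 + A + A^9; writhe -3
components 2, writhe -3 (13 crossings)
linking number lk(C1,C2) = -2
3-colorings: 3 of 3^13, det 4 — not tricolorable
note: det 4 = |V(-1)|; not divisible by 3, so not tricolorable


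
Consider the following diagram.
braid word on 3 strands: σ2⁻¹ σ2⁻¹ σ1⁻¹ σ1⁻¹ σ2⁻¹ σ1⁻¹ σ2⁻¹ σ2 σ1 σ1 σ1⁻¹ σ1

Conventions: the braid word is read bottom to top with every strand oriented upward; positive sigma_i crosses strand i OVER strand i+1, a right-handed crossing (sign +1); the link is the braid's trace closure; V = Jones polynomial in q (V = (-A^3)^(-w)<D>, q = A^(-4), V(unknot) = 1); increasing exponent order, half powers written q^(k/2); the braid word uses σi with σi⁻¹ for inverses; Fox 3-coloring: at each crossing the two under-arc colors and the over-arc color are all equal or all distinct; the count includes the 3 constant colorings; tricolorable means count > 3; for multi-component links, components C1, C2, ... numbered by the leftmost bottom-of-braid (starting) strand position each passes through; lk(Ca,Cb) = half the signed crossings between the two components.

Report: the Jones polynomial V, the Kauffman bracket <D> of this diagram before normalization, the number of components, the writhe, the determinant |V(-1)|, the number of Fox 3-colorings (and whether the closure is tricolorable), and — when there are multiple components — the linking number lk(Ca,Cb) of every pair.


Jones polynomial: V(q) = -q^-6 + q^-5 - q^-4 + 2q^-3 - q^-2 + q^-1
<D> = A^-8 - A^-4 + 2 - A^4 + A^8 - A^12; writhe -4
components 1, writhe -4 (12 crossings)
3-colorings: 3 of 3^12, det 7 — not tricolorable
note: the span of V is 5, forcing >= 5 crossings in any diagram


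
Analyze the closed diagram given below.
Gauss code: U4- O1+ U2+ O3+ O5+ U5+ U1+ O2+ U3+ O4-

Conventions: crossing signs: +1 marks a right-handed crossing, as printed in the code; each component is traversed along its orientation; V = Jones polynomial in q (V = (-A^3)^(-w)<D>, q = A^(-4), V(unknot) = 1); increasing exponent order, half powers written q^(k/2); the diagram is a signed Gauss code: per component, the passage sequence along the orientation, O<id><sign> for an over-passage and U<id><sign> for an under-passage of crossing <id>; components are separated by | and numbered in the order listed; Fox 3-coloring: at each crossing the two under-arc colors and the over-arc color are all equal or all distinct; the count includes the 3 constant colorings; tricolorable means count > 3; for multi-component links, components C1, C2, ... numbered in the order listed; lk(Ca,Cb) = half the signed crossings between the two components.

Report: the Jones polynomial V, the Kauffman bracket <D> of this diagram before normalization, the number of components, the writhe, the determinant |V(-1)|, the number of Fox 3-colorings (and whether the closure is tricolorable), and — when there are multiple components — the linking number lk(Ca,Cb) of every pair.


V(q) = q + q^3 - q^4
bracket: A^-7 - A^-3 - A^5, w = +3
1 component, writhe +3, over 5 crossings
det 3, colorings 9 of 3^5 — tricolorable
observation: w = +3 (over 5 crossings) is diagram-only; (-A^3)^(-3) removes it from V


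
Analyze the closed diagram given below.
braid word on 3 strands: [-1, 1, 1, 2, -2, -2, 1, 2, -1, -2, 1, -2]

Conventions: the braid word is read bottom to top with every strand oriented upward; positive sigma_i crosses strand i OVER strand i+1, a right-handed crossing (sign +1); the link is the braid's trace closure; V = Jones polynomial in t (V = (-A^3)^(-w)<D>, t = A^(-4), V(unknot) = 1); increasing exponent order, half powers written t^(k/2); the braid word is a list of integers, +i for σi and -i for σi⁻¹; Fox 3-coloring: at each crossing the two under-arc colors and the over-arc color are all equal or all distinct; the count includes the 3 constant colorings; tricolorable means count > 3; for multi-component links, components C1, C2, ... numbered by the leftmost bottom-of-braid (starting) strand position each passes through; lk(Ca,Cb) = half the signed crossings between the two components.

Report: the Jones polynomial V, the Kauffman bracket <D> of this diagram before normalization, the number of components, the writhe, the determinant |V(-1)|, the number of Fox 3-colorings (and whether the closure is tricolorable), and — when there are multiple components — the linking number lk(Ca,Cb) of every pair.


Jones polynomial: V(t) = -t^-3 + 2t^-2 - 2t^-1 + 3 - 2t + 2t^2 - t^3
<D> = -A^-12 + 2A^-8 - 2A^-4 + 3 - 2A^4 + 2A^8 - A^12; writhe 0
components 1, writhe 0 (12 crossings)
3-colorings: 3 of 3^12, det 13 — not tricolorable
note: V is palindromic (span 6, det 13): t -> 1/t fixes it; necessary, not sufficient, for amphichirality


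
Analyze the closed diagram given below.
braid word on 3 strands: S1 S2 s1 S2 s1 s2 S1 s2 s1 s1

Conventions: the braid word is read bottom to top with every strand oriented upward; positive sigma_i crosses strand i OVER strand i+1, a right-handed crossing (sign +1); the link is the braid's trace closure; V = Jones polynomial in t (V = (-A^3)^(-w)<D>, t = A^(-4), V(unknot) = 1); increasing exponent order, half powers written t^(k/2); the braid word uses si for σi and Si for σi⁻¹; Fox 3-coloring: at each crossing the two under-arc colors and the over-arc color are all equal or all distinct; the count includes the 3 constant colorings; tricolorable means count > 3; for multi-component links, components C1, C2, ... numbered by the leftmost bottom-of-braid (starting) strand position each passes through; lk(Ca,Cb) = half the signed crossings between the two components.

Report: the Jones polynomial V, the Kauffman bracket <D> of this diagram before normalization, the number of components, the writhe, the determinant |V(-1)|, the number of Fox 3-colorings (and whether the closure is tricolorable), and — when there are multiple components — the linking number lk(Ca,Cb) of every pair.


V = -t^-1 + 2 - t + 2t^2 - t^3 + t^4 - t^5
<D> = -A^-14 + A^-10 - A^-6 + 2A^-2 - A^2 + 2A^6 - A^10 (w = +2)
1 component over 10 crossings, w = +2
9 Fox colorings among 3^10, |V(-1)| = 9: tricolorable
why: det 9 = |V(-1)|; divisible by 3, so tricolorable


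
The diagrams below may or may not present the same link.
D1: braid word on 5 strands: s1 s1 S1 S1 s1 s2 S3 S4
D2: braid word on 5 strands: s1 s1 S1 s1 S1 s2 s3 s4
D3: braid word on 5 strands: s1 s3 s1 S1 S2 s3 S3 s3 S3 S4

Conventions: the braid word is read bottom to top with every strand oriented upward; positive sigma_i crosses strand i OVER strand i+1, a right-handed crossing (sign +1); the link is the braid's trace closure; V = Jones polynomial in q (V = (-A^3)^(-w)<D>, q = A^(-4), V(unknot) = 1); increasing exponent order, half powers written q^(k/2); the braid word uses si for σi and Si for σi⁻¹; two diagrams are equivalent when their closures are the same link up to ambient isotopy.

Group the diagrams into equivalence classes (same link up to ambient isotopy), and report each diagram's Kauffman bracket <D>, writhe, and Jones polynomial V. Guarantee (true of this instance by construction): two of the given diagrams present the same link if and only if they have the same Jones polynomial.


equivalence classes: {D1, D2, D3}
D1 (bracket 1; 8 crossings at w = 0): V = 1
D2 (bracket A^12; 8 crossings at w = +4): V = 1
V(D3) = 1  [10 crossings, <D> = 1, w = 0]
key observation: all 3 diagrams share one V(q), hence one class


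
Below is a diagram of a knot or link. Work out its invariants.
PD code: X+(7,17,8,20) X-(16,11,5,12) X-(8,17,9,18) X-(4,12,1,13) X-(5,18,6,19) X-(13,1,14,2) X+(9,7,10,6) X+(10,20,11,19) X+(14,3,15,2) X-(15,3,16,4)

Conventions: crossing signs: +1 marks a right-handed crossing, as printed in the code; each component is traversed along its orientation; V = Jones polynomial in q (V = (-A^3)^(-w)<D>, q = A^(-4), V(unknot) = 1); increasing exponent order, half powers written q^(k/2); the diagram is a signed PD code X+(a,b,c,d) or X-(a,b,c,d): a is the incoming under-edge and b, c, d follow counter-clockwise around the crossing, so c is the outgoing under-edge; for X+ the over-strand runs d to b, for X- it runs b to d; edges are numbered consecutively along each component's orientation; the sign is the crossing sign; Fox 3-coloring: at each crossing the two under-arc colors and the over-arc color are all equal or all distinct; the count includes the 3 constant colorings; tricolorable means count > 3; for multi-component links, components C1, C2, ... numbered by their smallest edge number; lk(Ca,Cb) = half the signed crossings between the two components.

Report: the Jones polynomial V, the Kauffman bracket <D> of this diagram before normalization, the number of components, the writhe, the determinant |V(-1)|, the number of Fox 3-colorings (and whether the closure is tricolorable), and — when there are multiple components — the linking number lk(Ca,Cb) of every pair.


V = q^-3 + q^-2 + q^-1 + 1
<D> = A^-6 + A^-2 + A^2 + A^6 (w = -2)
3 components over 10 crossings, w = -2
lk(C1,C2): -1
lk(C1,C3) = 0
linking number lk(C2,C3) = 0
9 Fox colorings among 3^11, |V(-1)| = 0: tricolorable
why: span 3 respects span(V) <= c + mu - 1 = 12 for this 3-component diagram


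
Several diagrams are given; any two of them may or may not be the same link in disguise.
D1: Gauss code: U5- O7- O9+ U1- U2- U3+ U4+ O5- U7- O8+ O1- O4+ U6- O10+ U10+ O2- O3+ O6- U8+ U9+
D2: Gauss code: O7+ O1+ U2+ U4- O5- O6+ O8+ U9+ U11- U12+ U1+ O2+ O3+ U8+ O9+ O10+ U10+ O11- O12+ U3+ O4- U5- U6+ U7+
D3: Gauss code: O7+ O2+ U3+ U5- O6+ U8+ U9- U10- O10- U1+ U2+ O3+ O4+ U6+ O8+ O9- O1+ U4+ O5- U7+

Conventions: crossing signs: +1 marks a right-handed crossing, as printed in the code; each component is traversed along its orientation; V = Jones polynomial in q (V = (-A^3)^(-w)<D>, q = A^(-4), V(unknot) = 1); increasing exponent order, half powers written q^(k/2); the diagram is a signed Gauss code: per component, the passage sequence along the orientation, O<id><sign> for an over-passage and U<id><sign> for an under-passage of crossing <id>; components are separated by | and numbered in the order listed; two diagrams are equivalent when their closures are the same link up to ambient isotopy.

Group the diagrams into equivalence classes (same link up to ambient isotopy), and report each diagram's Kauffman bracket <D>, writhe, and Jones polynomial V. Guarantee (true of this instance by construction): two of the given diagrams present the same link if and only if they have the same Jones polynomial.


equivalence classes: {D1} | {D2, D3}
D1 (bracket 1; 10 crossings at w = 0): V = 1
V(D2) = q - q^2 + 2q^3 - q^4 + q^5 - q^6  [12 crossings, <D> = -A^-6 + A^-2 - A^2 + 2A^6 - A^10 + A^14, w = +6]
V(D3) = q - q^2 + 2q^3 - q^4 + q^5 - q^6  (w +4, c 10, <D> = -A^-12 + A^-8 - A^-4 + 2 - A^4 + A^8)
observation: 2 values of V(q) split the 3 diagrams


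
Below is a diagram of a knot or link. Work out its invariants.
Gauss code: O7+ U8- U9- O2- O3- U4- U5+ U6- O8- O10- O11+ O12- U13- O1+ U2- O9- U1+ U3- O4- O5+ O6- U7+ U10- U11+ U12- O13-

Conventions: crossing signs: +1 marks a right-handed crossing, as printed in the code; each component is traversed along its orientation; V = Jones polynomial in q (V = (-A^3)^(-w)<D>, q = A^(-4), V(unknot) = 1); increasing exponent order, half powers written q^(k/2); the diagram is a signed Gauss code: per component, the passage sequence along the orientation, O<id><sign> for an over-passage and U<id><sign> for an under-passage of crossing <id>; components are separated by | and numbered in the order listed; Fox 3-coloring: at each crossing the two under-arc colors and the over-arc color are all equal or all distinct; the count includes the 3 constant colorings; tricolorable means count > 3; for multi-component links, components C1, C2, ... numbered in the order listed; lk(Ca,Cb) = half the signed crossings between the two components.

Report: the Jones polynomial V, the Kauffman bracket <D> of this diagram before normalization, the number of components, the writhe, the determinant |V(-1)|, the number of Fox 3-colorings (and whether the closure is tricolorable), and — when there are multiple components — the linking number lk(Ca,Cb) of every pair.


V = -q^-8 + q^-7 - 2q^-6 + 3q^-5 - 2q^-4 + 3q^-3 - 2q^-2 + q^-1
<D> = -A^-11 + 2A^-7 - 3A^-3 + 2A - 3A^5 + 2A^9 - A^13 + A^17 (w = -5)
1 component over 13 crossings, w = -5
9 Fox colorings among 3^13, |V(-1)| = 15: tricolorable
why: the span of V is 7, forcing >= 7 crossings in any diagram


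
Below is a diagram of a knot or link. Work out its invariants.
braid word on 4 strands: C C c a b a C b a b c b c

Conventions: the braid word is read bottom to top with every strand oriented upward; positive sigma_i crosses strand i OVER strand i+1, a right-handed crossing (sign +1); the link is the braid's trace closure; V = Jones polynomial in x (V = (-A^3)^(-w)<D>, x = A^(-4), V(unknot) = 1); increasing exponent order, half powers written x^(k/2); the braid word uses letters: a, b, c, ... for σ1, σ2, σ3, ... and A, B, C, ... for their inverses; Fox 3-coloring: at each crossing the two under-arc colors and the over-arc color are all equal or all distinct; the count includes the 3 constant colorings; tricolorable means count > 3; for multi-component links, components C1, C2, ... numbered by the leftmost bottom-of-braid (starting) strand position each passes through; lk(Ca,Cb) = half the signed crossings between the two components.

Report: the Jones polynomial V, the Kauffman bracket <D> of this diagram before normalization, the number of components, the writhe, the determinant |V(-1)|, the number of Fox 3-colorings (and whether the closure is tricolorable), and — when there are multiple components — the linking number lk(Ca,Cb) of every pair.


V(x) = x^2 + x^4 - x^5 + x^6 - x^7
bracket: A^-7 - A^-3 + A - A^5 - A^13, w = +7
1 component, writhe +7, over 13 crossings
det 5, colorings 3 of 3^13 — not tricolorable
observation: det 5 = |V(-1)|; not divisible by 3, so not tricolorable


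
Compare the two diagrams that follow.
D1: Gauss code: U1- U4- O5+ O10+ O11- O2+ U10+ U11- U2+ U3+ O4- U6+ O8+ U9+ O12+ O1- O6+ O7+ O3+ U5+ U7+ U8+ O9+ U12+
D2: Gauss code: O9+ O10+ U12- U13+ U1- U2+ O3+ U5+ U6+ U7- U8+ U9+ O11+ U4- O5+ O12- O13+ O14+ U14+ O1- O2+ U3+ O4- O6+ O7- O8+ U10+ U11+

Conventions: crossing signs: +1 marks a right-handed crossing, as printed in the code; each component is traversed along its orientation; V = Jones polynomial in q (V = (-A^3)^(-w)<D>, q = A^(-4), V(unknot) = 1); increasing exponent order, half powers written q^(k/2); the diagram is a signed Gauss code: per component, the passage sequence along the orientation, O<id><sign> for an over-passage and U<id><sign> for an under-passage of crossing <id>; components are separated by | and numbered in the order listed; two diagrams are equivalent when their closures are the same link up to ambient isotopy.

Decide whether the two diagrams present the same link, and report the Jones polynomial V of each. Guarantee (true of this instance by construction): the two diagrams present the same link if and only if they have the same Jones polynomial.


equivalent: yes
D1 (bracket -A^-6 + A^-2 - A^2 + 2A^6 - A^10 + A^14; 12 crossings at w = +6): V = q - q^2 + 2q^3 - q^4 + q^5 - q^6
V(D2) = q - q^2 + 2q^3 - q^4 + q^5 - q^6  [14 crossings, <D> = -A^-6 + A^-2 - A^2 + 2A^6 - A^10 + A^14, w = +6]
observation: Reidemeister moves carry D1 (12 crossings) to D2 (14)


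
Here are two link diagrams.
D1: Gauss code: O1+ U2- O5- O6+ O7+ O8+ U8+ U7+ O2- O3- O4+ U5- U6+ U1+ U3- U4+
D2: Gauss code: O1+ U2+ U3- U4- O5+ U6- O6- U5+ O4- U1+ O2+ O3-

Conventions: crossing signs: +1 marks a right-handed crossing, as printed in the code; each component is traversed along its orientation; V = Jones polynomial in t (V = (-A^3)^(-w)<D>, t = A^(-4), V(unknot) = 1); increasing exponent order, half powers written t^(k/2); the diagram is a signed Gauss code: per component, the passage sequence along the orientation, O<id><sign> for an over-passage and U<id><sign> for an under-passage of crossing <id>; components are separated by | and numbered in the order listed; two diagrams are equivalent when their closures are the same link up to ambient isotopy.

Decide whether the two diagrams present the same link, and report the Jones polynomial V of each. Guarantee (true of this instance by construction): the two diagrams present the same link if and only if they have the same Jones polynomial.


same link: yes
V(D1) = 1  [8 crossings, <D> = A^6, w = +2]
V(D2) = 1  [6 crossings, <D> = 1, w = 0]
insight: one V(t) for all 2 diagrams — one class (guaranteed)


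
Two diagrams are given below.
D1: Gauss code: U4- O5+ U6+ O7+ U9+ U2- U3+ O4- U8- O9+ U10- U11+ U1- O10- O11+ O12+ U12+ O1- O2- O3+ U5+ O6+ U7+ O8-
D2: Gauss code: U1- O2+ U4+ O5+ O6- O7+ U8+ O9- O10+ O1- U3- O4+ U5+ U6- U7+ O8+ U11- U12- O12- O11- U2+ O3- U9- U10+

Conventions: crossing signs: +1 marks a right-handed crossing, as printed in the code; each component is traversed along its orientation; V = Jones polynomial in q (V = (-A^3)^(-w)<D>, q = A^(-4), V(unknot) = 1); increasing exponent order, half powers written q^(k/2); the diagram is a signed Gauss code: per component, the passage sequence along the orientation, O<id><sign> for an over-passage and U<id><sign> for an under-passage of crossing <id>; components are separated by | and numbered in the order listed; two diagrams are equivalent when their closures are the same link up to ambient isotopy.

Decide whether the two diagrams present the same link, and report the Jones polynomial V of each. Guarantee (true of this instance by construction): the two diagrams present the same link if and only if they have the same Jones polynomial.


equivalent: yes
D1 (bracket A^-14 - 2A^-10 + 2A^-6 - 2A^-2 + 2A^2 - A^6 + A^10; 12 crossings at w = +2): V = q^-1 - 1 + 2q - 2q^2 + 2q^3 - 2q^4 + q^5
D2 (bracket A^-20 - 2A^-16 + 2A^-12 - 2A^-8 + 2A^-4 - 1 + A^4; 12 crossings at w = 0): V = q^-1 - 1 + 2q - 2q^2 + 2q^3 - 2q^4 + q^5
key observation: all 2 diagrams share one V(q), hence one class


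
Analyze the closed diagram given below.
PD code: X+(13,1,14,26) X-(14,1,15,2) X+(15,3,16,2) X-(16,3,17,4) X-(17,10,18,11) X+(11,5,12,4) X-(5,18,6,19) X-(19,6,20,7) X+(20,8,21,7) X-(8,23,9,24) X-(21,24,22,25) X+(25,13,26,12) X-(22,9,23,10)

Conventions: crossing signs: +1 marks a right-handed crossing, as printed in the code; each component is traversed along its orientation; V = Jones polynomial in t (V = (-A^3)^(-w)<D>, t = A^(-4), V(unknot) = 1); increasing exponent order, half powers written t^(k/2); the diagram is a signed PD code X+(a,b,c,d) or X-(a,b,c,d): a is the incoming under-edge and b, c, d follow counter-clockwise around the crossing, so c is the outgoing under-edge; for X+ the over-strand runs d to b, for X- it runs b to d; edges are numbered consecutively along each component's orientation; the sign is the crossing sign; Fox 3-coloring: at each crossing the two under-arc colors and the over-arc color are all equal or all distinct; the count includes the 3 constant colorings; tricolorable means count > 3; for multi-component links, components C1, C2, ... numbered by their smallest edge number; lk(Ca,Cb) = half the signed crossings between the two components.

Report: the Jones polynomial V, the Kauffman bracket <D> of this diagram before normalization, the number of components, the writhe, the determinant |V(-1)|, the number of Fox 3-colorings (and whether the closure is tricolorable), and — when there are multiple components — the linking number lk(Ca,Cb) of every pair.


V(t) = t^-5 - 2t^-4 + 2t^-3 - 2t^-2 + 2t^-1 - 1 + t
bracket: -A^-13 + A^-9 - 2A^-5 + 2A^-1 - 2A^3 + 2A^7 - A^11, w = -3
1 component, writhe -3, over 13 crossings
det 11, colorings 3 of 3^13 — not tricolorable
observation: w = -3 (over 13 crossings) is diagram-only; (-A^3)^(3) removes it from V


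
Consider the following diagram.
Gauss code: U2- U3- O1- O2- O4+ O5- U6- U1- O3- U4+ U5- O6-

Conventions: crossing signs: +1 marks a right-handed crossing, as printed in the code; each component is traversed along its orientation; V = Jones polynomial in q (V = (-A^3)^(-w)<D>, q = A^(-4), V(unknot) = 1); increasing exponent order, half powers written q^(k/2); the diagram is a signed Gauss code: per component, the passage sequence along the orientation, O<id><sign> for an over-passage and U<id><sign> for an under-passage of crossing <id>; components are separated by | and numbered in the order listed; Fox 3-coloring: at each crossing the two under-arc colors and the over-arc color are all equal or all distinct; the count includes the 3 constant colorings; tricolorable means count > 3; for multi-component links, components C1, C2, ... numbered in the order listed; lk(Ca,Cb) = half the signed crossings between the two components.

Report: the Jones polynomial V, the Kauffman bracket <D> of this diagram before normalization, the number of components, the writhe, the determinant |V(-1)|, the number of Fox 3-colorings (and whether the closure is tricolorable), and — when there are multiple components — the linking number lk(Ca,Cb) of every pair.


V = -q^-4 + q^-3 + q^-1
<D> = A^-8 + 1 - A^4 (w = -4)
1 component over 6 crossings, w = -4
9 Fox colorings among 3^6, |V(-1)| = 3: tricolorable
why: w = -4 (over 6 crossings) is diagram-only; (-A^3)^(4) removes it from V


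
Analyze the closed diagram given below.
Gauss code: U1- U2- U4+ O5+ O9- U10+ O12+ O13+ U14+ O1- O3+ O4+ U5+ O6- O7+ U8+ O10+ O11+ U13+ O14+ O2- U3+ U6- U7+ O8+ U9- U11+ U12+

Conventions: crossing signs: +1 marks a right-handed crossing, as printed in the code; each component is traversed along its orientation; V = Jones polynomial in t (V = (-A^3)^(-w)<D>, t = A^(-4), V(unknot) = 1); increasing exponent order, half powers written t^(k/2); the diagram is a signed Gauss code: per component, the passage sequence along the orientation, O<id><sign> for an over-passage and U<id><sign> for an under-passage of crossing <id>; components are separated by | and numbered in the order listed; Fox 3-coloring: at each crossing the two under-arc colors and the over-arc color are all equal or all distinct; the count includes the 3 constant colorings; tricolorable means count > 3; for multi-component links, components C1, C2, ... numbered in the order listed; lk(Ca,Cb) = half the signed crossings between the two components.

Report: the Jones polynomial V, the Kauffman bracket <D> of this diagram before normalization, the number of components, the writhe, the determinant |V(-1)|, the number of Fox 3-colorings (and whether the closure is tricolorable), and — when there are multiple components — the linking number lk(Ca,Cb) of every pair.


Jones polynomial: V(t) = t^2 - t^3 + 2t^4 - 2t^5 + 3t^6 - 2t^7 + t^8 - t^9
<D> = -A^-18 + A^-14 - 2A^-10 + 3A^-6 - 2A^-2 + 2A^2 - A^6 + A^10; writhe +6
components 1, writhe +6 (14 crossings)
3-colorings: 3 of 3^14, det 13 — not tricolorable
note: V spans 7 powers of t: at least 7 crossings in any diagram


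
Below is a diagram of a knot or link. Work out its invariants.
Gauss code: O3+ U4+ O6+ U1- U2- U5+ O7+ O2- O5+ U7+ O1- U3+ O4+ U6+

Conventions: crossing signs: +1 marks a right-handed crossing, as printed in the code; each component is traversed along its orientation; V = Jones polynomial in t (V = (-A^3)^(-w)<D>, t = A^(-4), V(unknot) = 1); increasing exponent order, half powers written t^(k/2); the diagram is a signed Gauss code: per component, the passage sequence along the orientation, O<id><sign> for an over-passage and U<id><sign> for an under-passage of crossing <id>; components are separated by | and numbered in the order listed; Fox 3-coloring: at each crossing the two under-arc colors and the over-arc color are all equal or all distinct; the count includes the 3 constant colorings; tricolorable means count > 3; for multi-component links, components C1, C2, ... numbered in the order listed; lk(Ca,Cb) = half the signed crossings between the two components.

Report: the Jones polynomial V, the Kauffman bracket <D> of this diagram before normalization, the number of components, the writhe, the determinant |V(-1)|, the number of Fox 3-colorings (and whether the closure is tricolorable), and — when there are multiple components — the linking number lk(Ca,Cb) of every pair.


V = t + t^3 - t^4
<D> = A^-7 - A^-3 - A^5 (w = +3)
1 component over 7 crossings, w = +3
9 Fox colorings among 3^7, |V(-1)| = 3: tricolorable
why: the span of V is 3, forcing >= 3 crossings in any diagram


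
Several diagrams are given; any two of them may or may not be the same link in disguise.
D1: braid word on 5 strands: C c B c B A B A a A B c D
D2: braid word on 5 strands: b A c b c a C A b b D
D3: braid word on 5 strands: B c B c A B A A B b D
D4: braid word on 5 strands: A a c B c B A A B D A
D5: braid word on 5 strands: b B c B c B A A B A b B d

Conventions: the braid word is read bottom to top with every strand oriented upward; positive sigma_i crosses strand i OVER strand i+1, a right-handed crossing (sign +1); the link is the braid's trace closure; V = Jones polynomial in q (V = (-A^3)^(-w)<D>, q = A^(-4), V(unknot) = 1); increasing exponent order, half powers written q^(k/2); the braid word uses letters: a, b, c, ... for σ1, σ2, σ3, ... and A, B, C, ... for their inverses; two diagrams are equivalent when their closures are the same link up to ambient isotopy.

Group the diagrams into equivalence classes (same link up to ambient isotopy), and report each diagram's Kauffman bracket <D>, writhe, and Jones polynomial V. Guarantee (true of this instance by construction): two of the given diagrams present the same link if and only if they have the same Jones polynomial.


grouping into links: {D1, D3, D4, D5} | {D2}
V(D1) = q^(-13/2) - 2q^(-11/2) + 2q^(-9/2) - 3q^(-7/2) + 2q^(-5/2) - 2q^(-3/2) + q^(-1/2) - q^(1/2)  (w -5, c 13, <D> = A^-17 - A^-13 + 2A^-9 - 2A^-5 + 3A^-1 - 2A^3 + 2A^7 - A^11)
V(D2) = -q^(3/2) - q^(7/2) + q^(9/2) - q^(11/2)  [11 crossings, <D> = A^-13 - A^-9 + A^-5 + A^3, w = +3]
V(D3) = q^(-13/2) - 2q^(-11/2) + 2q^(-9/2) - 3q^(-7/2) + 2q^(-5/2) - 2q^(-3/2) + q^(-1/2) - q^(1/2)  [11 crossings, <D> = A^-17 - A^-13 + 2A^-9 - 2A^-5 + 3A^-1 - 2A^3 + 2A^7 - A^11, w = -5]
V(D4) = q^(-13/2) - 2q^(-11/2) + 2q^(-9/2) - 3q^(-7/2) + 2q^(-5/2) - 2q^(-3/2) + q^(-1/2) - q^(1/2)  [11 crossings, <D> = A^-17 - A^-13 + 2A^-9 - 2A^-5 + 3A^-1 - 2A^3 + 2A^7 - A^11, w = -5]
V(D5) = q^(-13/2) - 2q^(-11/2) + 2q^(-9/2) - 3q^(-7/2) + 2q^(-5/2) - 2q^(-3/2) + q^(-1/2) - q^(1/2)  (w -3, c 13, <D> = A^-11 - A^-7 + 2A^-3 - 2A + 3A^5 - 2A^9 + 2A^13 - A^17)
why: comparing 5 Jones polynomials yields 2 groups


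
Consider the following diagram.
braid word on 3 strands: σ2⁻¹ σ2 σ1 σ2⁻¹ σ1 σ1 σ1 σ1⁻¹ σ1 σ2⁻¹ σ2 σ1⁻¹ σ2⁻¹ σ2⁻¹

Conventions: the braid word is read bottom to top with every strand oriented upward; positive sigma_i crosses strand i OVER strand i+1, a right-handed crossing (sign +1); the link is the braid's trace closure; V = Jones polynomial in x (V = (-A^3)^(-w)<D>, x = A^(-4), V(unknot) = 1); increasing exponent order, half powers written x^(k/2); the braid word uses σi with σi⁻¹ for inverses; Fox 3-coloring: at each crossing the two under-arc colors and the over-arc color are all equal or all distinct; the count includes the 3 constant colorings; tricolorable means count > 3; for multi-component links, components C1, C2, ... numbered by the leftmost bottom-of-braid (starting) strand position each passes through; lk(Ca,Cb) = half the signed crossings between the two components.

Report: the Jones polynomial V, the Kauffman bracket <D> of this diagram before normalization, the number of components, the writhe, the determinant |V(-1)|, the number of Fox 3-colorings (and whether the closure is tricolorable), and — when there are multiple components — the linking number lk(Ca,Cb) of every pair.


Jones polynomial: V(x) = -x^-3 + 2x^-2 - 2x^-1 + 3 - 2x + 2x^2 - x^3
<D> = -A^-12 + 2A^-8 - 2A^-4 + 3 - 2A^4 + 2A^8 - A^12; writhe 0
components 1, writhe 0 (14 crossings)
3-colorings: 3 of 3^14, det 13 — not tricolorable
note: V is palindromic (span 6, det 13): x -> 1/x fixes it; necessary, not sufficient, for amphichirality


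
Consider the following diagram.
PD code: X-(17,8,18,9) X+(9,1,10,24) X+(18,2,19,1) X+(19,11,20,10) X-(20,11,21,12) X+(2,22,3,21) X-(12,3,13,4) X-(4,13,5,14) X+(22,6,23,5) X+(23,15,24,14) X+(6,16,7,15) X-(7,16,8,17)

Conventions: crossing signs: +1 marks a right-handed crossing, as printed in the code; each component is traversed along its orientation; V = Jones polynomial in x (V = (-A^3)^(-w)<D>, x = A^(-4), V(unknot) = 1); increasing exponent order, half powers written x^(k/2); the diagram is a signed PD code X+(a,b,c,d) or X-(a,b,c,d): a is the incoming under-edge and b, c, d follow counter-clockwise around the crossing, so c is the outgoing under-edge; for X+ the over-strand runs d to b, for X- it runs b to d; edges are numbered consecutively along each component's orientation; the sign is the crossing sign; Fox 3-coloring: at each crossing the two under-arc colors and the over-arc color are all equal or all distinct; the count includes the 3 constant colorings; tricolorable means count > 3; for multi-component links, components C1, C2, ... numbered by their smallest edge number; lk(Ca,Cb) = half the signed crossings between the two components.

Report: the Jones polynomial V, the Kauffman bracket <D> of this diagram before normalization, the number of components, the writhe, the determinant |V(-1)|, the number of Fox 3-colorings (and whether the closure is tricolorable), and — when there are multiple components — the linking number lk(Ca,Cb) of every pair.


Jones polynomial: V(x) = -x^-1 + 2 - x + 2x^2 - x^3 + x^4 - x^5
<D> = -A^-14 + A^-10 - A^-6 + 2A^-2 - A^2 + 2A^6 - A^10; writhe +2
components 1, writhe +2 (12 crossings)
3-colorings: 9 of 3^12, det 9 — tricolorable
note: the span of V is 6, forcing >= 6 crossings in any diagram


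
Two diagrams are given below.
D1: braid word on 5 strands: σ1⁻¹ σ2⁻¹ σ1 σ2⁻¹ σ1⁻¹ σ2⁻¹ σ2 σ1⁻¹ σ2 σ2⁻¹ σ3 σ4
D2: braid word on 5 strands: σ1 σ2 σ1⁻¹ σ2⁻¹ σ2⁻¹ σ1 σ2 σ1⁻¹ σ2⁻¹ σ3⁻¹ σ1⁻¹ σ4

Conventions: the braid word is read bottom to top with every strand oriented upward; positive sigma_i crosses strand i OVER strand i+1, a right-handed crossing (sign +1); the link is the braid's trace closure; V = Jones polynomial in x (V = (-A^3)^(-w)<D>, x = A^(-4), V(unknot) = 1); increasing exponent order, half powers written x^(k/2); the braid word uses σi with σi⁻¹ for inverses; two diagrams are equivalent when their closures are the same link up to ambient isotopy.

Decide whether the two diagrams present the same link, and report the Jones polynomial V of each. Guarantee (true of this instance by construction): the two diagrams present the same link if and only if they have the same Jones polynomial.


same link: no
V(D1) = -x^-6 + x^-5 - x^-4 + 2x^-3 - x^-2 + x^-1  [12 crossings, <D> = A^-2 - A^2 + 2A^6 - A^10 + A^14 - A^18, w = -2]
V(D2) = -x^-4 + x^-3 + x^-1  (w -2, c 12, <D> = A^-2 + A^6 - A^10)
note: comparing 2 Jones polynomials yields 2 groups


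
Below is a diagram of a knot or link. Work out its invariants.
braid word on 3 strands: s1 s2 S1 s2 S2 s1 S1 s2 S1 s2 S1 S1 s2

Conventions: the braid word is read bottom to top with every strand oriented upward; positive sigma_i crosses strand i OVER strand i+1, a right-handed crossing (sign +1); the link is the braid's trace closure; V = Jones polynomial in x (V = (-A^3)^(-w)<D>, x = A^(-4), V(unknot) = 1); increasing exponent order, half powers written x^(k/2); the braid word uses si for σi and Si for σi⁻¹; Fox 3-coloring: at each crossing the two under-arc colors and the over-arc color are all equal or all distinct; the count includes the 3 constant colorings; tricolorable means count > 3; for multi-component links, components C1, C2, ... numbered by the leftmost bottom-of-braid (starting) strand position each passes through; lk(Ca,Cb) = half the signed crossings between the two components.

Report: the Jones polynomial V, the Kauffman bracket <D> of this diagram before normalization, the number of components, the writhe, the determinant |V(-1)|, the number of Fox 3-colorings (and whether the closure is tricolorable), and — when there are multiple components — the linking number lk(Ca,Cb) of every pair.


V(x) = -x^(-3/2) + x^(-1/2) - 2x^(1/2) + x^(3/2) - 2x^(5/2) + x^(7/2)
bracket: -A^-11 + 2A^-7 - A^-3 + 2A - A^5 + A^9, w = +1
2 components, writhe +1, over 13 crossings
lk(C1,C2) = 0
det 8, colorings 3 of 3^13 — not tricolorable
observation: det 8 = |V(-1)|; not divisible by 3, so not tricolorable


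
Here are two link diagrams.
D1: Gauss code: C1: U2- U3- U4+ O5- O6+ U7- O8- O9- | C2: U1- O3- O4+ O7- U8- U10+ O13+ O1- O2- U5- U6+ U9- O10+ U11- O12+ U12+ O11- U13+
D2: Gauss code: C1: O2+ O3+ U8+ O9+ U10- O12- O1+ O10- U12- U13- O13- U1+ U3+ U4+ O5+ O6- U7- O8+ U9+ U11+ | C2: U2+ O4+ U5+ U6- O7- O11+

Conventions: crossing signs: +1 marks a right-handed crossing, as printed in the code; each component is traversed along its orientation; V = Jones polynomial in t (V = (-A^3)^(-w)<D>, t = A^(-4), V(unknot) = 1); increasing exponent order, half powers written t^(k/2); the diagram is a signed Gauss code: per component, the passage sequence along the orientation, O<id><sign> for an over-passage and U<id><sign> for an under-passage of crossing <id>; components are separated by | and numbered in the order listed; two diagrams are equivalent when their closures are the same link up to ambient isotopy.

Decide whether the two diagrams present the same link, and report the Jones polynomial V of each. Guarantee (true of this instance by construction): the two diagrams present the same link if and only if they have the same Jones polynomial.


equivalent: no
D1 (bracket A^-7 - A^-3 + A + A^9; 13 crossings at w = -3): V = -t^(-9/2) - t^(-5/2) + t^(-3/2) - t^(-1/2)
V(D2) = -t^(3/2) - 2t^(7/2) + t^(9/2) - t^(11/2) + t^(13/2)  (w +3, c 13, <D> = -A^-17 + A^-13 - A^-9 + 2A^-5 + A^3)
key observation: V(t) takes 2 values over 2 diagrams, fixing the grouping
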